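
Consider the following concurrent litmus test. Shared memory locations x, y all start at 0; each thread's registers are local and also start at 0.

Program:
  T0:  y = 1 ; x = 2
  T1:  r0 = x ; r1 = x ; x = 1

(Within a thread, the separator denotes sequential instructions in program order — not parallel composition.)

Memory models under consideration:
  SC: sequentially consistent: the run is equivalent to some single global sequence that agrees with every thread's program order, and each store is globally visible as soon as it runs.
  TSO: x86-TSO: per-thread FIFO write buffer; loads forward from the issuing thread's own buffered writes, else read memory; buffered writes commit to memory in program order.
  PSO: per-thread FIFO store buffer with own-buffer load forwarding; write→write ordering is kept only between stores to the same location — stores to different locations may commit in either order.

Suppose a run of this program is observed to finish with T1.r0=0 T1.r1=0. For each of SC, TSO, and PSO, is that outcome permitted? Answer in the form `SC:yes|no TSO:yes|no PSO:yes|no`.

outcome vector order: (T1.r0,T1.r1)
under SC → (0,0) (0,2) (2,2)
under TSO → (0,0) (0,2) (2,2)
under PSO → (0,0) (0,2) (2,2)
target (0,0) ∈ {SC,TSO,PSO}

SC:yes TSO:yes PSO:yes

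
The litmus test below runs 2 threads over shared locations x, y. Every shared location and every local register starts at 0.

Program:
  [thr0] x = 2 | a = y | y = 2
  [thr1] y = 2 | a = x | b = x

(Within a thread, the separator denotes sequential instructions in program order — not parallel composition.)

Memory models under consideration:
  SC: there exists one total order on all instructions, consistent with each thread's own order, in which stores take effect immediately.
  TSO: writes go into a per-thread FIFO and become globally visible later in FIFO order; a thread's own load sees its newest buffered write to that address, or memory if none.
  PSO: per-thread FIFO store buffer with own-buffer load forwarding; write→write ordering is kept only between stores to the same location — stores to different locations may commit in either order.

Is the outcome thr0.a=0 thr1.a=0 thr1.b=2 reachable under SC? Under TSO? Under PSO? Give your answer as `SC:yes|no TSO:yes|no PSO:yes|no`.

outcome vector order: (thr0.a,thr1.a,thr1.b)
SC (4): 022, 200, 202, 222
TSO (6): 000, 002, 022, 200, 202, 222
PSO (6): 000, 002, 022, 200, 202, 222
target 002 ∈ {TSO,PSO}

SC:no TSO:yes PSO:yes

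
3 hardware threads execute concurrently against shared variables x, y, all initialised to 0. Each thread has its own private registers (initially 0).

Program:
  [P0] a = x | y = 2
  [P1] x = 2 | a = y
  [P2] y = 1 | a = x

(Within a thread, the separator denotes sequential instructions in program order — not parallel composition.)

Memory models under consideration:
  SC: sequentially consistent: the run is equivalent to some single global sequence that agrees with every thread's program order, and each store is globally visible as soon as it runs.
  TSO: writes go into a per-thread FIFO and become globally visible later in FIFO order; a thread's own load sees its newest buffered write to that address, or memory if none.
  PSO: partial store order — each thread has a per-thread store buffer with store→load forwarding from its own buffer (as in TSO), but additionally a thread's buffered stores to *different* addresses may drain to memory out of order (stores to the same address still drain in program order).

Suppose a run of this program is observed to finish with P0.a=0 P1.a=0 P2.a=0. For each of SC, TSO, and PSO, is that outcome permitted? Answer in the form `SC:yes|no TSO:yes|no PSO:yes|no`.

outcome vector order: (P0.a,P1.a,P2.a)
under SC → (0,0,2) (0,1,0) (0,1,2) (0,2,0) (0,2,2) (2,0,2) (2,1,0) (2,1,2) (2,2,0) (2,2,2)
under TSO → (0,0,0) (0,0,2) (0,1,0) (0,1,2) (0,2,0) (0,2,2) (2,0,0) (2,0,2) (2,1,0) (2,1,2) (2,2,0) (2,2,2)
under PSO → (0,0,0) (0,0,2) (0,1,0) (0,1,2) (0,2,0) (0,2,2) (2,0,0) (2,0,2) (2,1,0) (2,1,2) (2,2,0) (2,2,2)
target (0,0,0) ∈ {TSO,PSO}

SC:no TSO:yes PSO:yes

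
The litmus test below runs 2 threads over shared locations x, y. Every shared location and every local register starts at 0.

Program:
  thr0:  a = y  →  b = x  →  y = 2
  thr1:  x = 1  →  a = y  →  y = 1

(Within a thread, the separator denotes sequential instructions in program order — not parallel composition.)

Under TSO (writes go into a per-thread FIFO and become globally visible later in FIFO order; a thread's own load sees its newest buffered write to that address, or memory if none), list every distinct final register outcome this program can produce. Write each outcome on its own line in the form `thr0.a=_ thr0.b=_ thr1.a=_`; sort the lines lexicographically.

thr0.a=0 thr0.b=0 thr1.a=0
thr0.a=0 thr0.b=0 thr1.a=2
thr0.a=0 thr0.b=1 thr1.a=0
thr0.a=0 thr0.b=1 thr1.a=2
thr0.a=1 thr0.b=1 thr1.a=0

outcome vector order: (thr0.a,thr0.b,thr1.a)
|TSO outcomes| = 5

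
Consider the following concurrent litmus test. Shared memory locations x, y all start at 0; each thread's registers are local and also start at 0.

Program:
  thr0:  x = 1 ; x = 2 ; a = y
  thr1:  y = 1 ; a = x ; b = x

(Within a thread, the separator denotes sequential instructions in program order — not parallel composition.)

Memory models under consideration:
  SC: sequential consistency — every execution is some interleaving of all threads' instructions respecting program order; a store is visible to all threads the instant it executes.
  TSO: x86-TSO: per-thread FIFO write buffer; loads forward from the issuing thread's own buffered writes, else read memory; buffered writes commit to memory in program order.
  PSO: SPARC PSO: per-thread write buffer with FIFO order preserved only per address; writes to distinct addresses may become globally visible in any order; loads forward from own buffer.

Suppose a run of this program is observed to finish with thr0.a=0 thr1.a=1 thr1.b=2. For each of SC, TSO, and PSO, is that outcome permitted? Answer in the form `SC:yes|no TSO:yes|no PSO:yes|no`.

outcome vector order: (thr0.a,thr1.a,thr1.b)
under SC → 0/2/2 1/0/0 1/0/1 1/0/2 1/1/1 1/1/2 1/2/2
under TSO → 0/0/0 0/0/1 0/0/2 0/1/1 0/1/2 0/2/2 1/0/0 1/0/1 1/0/2 1/1/1 1/1/2 1/2/2
under PSO → 0/0/0 0/0/1 0/0/2 0/1/1 0/1/2 0/2/2 1/0/0 1/0/1 1/0/2 1/1/1 1/1/2 1/2/2
target 0/1/2 ∈ {TSO,PSO}

SC:no TSO:yes PSO:yes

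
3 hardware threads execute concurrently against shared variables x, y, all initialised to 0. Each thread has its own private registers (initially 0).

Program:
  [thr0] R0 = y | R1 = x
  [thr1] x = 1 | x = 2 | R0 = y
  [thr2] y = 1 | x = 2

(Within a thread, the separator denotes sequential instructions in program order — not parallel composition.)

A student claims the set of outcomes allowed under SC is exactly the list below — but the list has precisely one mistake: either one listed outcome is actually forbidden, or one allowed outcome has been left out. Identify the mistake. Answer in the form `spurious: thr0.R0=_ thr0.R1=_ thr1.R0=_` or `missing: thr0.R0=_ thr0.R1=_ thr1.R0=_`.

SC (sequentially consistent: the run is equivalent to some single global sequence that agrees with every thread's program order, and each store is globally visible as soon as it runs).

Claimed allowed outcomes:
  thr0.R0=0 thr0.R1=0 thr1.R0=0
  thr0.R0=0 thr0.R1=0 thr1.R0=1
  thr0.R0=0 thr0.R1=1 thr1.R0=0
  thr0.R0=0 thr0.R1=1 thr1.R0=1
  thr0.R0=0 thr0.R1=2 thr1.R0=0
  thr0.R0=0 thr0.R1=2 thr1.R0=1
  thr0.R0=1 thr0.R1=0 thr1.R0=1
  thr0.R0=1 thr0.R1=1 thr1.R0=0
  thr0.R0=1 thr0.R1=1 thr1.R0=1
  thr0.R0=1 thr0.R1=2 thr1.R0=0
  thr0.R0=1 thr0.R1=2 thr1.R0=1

outcome vector order: (thr0.R0,thr0.R1,thr1.R0)
under SC → (0,0,0), (0,0,1), (0,1,0), (0,1,1), (0,2,0), (0,2,1), (1,0,1), (1,1,1), (1,2,0), (1,2,1)
claimed∖SC = {(1,1,0)}

spurious: thr0.R0=1 thr0.R1=1 thr1.R0=0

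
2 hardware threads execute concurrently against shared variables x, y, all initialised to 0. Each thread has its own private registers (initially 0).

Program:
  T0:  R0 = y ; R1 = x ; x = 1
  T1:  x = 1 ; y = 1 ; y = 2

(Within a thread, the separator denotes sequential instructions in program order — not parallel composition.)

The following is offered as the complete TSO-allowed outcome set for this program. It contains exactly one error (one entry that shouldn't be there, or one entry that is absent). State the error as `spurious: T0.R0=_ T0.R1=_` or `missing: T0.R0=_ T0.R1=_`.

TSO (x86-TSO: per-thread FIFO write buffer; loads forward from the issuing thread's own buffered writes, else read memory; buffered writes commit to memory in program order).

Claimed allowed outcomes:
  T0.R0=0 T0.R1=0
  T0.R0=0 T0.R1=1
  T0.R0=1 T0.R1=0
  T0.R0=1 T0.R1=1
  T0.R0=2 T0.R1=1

spurious: T0.R0=1 T0.R1=0

outcome vector order: (T0.R0,T0.R1)
[TSO] allowed = {00; 01; 11; 21}
claimed∖TSO = {10}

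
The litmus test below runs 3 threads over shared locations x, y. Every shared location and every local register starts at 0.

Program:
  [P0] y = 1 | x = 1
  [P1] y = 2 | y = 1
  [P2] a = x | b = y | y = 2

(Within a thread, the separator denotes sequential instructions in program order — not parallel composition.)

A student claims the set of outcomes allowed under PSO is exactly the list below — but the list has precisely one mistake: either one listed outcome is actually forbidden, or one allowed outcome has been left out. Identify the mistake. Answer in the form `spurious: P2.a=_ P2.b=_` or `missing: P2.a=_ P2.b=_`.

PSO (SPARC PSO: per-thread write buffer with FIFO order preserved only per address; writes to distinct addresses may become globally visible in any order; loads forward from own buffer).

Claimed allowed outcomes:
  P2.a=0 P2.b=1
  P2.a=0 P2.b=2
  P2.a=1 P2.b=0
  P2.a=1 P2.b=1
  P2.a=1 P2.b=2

missing: P2.a=0 P2.b=0

outcome vector order: (P2.a,P2.b)
PSO: 6 outcomes — {(0,0), (0,1), (0,2), (1,0), (1,1), (1,2)}
PSO∖claimed = {(0,0)}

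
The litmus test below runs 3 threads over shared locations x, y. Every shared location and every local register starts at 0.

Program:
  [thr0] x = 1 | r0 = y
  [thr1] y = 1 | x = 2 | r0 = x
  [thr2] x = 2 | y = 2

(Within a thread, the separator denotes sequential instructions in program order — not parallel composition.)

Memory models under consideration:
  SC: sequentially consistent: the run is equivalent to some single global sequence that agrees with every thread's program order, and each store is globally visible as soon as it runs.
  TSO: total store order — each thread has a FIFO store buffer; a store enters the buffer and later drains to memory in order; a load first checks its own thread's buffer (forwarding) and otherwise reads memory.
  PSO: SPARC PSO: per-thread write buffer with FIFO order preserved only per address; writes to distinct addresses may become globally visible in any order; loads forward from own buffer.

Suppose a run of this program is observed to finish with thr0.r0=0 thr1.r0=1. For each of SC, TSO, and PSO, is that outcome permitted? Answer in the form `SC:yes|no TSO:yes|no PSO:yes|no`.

outcome vector order: (thr0.r0,thr1.r0)
under SC → <0 2>, <1 1>, <1 2>, <2 1>, <2 2>
under TSO → <0 1>, <0 2>, <1 1>, <1 2>, <2 1>, <2 2>
under PSO → <0 1>, <0 2>, <1 1>, <1 2>, <2 1>, <2 2>
target <0 1> ∈ {TSO,PSO}

SC:no TSO:yes PSO:yes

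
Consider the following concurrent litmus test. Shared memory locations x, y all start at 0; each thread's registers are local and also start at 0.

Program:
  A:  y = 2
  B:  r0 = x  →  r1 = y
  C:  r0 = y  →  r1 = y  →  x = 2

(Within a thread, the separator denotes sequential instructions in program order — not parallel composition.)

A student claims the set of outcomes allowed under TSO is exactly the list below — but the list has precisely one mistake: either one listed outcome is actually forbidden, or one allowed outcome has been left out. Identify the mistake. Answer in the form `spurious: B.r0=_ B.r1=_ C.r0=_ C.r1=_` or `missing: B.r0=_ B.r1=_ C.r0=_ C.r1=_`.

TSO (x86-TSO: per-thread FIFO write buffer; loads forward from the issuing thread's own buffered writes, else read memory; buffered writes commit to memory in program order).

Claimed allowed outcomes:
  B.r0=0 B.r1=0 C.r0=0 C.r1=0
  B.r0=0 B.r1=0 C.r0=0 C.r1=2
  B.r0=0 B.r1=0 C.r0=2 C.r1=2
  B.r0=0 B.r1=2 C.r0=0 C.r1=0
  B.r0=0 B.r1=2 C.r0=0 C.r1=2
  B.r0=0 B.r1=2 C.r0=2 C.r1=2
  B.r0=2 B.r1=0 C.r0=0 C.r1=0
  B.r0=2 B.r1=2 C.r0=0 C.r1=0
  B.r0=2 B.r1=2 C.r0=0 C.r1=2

outcome vector order: (B.r0,B.r1,C.r0,C.r1)
TSO: 10 outcomes — {(0,0,0,0); (0,0,0,2); (0,0,2,2); (0,2,0,0); (0,2,0,2); (0,2,2,2); (2,0,0,0); (2,2,0,0); (2,2,0,2); (2,2,2,2)}
TSO∖claimed = {(2,2,2,2)}

missing: B.r0=2 B.r1=2 C.r0=2 C.r1=2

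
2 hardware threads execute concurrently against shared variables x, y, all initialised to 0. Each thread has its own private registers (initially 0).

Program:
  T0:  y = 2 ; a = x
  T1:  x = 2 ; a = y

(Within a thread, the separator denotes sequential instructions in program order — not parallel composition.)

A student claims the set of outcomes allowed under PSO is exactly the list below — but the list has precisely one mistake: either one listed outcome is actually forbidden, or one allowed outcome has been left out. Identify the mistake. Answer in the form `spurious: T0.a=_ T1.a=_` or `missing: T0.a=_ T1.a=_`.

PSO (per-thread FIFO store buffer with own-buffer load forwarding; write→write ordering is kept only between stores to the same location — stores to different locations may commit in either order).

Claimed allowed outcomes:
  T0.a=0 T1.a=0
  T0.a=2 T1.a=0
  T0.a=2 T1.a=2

missing: T0.a=0 T1.a=2

outcome vector order: (T0.a,T1.a)
PSO (4): 00, 02, 20, 22
PSO∖claimed = {02}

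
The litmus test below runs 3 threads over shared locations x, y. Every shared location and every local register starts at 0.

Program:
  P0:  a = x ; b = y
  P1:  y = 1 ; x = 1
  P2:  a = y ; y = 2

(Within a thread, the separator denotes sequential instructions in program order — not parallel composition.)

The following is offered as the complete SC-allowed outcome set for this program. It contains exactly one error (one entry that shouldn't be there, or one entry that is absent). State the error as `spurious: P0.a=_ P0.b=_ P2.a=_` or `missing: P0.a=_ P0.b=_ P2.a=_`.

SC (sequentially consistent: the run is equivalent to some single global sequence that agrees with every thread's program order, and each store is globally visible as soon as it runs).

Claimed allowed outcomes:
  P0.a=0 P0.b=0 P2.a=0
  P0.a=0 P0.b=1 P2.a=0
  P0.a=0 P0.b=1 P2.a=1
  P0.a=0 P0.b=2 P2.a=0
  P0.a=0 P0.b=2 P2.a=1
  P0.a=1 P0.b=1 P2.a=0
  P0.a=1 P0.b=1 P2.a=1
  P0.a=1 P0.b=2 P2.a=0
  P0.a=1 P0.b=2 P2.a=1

outcome vector order: (P0.a,P0.b,P2.a)
SC: 10 outcomes — {(0,0,0); (0,0,1); (0,1,0); (0,1,1); (0,2,0); (0,2,1); (1,1,0); (1,1,1); (1,2,0); (1,2,1)}
SC∖claimed = {(0,0,1)}

missing: P0.a=0 P0.b=0 P2.a=1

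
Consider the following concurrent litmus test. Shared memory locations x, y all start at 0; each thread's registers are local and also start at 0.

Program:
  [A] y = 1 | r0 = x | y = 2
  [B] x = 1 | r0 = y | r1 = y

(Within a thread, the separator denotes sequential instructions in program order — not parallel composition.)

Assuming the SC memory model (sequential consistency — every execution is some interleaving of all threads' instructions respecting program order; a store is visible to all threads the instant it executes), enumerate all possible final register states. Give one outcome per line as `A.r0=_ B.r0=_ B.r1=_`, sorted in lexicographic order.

outcome vector order: (A.r0,B.r0,B.r1)
|SC outcomes| = 9

A.r0=0 B.r0=1 B.r1=1
A.r0=0 B.r0=1 B.r1=2
A.r0=0 B.r0=2 B.r1=2
A.r0=1 B.r0=0 B.r1=0
A.r0=1 B.r0=0 B.r1=1
A.r0=1 B.r0=0 B.r1=2
A.r0=1 B.r0=1 B.r1=1
A.r0=1 B.r0=1 B.r1=2
A.r0=1 B.r0=2 B.r1=2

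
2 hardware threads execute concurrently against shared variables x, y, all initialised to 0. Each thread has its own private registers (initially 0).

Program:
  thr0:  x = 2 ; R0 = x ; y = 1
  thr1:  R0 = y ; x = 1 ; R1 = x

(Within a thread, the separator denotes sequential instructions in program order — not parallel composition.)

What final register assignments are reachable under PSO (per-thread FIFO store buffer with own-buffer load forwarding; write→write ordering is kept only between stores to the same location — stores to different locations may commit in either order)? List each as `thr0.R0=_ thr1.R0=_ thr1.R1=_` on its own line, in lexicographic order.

thr0.R0=1 thr1.R0=0 thr1.R1=1
thr0.R0=2 thr1.R0=0 thr1.R1=1
thr0.R0=2 thr1.R0=0 thr1.R1=2
thr0.R0=2 thr1.R0=1 thr1.R1=1
thr0.R0=2 thr1.R0=1 thr1.R1=2

outcome vector order: (thr0.R0,thr1.R0,thr1.R1)
|PSO outcomes| = 5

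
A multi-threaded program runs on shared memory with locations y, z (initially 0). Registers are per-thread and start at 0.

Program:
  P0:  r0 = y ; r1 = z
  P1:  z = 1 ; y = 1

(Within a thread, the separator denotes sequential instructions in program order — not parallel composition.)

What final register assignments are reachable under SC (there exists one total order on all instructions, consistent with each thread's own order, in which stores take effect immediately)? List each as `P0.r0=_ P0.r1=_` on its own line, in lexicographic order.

P0.r0=0 P0.r1=0
P0.r0=0 P0.r1=1
P0.r0=1 P0.r1=1

outcome vector order: (P0.r0,P0.r1)
|SC outcomes| = 3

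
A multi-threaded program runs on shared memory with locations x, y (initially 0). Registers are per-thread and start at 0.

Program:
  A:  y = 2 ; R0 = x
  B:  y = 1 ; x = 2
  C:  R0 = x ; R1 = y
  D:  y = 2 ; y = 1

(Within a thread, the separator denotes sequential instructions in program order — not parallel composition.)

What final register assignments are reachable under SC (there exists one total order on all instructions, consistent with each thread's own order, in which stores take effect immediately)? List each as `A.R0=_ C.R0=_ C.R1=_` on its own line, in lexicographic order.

A.R0=0 C.R0=0 C.R1=0
A.R0=0 C.R0=0 C.R1=1
A.R0=0 C.R0=0 C.R1=2
A.R0=0 C.R0=2 C.R1=1
A.R0=0 C.R0=2 C.R1=2
A.R0=2 C.R0=0 C.R1=0
A.R0=2 C.R0=0 C.R1=1
A.R0=2 C.R0=0 C.R1=2
A.R0=2 C.R0=2 C.R1=1
A.R0=2 C.R0=2 C.R1=2

outcome vector order: (A.R0,C.R0,C.R1)
|SC outcomes| = 10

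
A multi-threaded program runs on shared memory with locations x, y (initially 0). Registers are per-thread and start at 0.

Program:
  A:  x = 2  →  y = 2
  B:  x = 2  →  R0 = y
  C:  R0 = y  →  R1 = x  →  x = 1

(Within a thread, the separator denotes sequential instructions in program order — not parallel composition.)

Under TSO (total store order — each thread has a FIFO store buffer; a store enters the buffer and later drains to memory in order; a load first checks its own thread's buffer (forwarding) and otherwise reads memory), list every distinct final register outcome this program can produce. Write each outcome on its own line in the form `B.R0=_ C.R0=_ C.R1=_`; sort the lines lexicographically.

outcome vector order: (B.R0,C.R0,C.R1)
|TSO outcomes| = 6

B.R0=0 C.R0=0 C.R1=0
B.R0=0 C.R0=0 C.R1=2
B.R0=0 C.R0=2 C.R1=2
B.R0=2 C.R0=0 C.R1=0
B.R0=2 C.R0=0 C.R1=2
B.R0=2 C.R0=2 C.R1=2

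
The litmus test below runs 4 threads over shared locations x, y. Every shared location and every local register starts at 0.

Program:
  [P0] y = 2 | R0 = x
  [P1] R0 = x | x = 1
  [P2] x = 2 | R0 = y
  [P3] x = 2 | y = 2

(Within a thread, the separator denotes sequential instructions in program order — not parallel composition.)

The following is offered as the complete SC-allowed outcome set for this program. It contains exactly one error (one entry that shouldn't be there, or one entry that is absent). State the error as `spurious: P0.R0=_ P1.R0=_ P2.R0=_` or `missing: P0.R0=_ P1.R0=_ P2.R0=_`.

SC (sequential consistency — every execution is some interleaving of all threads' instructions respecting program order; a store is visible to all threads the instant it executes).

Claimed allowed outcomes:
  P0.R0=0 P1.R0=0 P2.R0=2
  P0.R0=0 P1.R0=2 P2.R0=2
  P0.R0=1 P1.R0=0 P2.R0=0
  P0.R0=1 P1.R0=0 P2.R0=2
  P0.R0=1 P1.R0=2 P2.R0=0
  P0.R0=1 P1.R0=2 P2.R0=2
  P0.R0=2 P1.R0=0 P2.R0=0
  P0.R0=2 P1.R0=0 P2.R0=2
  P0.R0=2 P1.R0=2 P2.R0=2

missing: P0.R0=2 P1.R0=2 P2.R0=0

outcome vector order: (P0.R0,P1.R0,P2.R0)
SC: 10 outcomes — {<0 0 2>, <0 2 2>, <1 0 0>, <1 0 2>, <1 2 0>, <1 2 2>, <2 0 0>, <2 0 2>, <2 2 0>, <2 2 2>}
SC∖claimed = {<2 2 0>}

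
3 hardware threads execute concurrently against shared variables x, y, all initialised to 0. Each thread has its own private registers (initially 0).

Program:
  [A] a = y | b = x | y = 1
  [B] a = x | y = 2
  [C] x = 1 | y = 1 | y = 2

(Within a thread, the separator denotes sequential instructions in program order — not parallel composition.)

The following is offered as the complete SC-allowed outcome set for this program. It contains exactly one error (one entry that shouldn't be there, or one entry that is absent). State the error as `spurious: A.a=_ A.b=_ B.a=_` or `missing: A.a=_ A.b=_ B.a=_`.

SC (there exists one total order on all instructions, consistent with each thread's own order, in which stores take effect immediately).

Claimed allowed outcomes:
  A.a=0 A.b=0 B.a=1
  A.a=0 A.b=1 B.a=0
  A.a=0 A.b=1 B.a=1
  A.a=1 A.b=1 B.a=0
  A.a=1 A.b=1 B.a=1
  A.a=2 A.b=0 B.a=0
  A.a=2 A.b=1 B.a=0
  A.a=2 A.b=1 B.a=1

outcome vector order: (A.a,A.b,B.a)
SC: 9 outcomes — {<0 0 0> <0 0 1> <0 1 0> <0 1 1> <1 1 0> <1 1 1> <2 0 0> <2 1 0> <2 1 1>}
SC∖claimed = {<0 0 0>}

missing: A.a=0 A.b=0 B.a=0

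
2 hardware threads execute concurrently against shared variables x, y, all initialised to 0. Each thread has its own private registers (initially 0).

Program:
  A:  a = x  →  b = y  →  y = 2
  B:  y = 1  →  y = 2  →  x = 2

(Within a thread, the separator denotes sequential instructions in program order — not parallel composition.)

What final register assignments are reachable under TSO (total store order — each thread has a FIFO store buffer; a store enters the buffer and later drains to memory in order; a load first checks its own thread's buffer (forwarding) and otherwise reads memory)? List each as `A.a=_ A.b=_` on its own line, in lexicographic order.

A.a=0 A.b=0
A.a=0 A.b=1
A.a=0 A.b=2
A.a=2 A.b=2

outcome vector order: (A.a,A.b)
|TSO outcomes| = 4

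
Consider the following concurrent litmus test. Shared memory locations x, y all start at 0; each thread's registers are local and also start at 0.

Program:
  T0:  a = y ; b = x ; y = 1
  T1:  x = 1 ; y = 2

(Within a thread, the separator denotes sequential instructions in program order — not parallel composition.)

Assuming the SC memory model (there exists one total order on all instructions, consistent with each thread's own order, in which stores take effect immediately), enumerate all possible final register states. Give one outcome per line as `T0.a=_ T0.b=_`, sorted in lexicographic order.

T0.a=0 T0.b=0
T0.a=0 T0.b=1
T0.a=2 T0.b=1

outcome vector order: (T0.a,T0.b)
|SC outcomes| = 3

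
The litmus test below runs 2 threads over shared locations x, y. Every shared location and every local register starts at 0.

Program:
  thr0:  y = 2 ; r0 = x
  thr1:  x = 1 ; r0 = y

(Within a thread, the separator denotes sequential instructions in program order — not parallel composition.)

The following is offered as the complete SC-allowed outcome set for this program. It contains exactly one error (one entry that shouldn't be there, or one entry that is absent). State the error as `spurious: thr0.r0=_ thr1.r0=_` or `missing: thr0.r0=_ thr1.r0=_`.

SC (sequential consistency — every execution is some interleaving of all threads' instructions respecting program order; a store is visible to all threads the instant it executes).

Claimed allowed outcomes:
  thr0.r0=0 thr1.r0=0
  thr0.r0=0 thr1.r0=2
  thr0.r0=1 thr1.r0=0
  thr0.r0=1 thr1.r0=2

outcome vector order: (thr0.r0,thr1.r0)
SC: 3 outcomes — {02 10 12}
claimed∖SC = {00}

spurious: thr0.r0=0 thr1.r0=0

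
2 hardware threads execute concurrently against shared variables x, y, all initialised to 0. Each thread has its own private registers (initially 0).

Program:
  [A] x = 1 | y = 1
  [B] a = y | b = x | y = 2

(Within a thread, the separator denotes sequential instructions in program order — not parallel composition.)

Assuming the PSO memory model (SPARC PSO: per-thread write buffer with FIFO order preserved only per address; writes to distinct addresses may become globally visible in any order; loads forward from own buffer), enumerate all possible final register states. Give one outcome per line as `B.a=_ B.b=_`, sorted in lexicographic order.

outcome vector order: (B.a,B.b)
|PSO outcomes| = 4

B.a=0 B.b=0
B.a=0 B.b=1
B.a=1 B.b=0
B.a=1 B.b=1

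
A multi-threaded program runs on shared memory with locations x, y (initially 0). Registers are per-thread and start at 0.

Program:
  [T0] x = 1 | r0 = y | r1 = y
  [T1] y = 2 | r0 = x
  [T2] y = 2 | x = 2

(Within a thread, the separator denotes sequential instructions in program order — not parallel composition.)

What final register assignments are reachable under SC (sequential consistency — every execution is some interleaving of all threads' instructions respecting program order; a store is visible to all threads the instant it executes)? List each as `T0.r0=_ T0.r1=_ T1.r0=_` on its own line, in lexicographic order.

outcome vector order: (T0.r0,T0.r1,T1.r0)
|SC outcomes| = 7

T0.r0=0 T0.r1=0 T1.r0=1
T0.r0=0 T0.r1=0 T1.r0=2
T0.r0=0 T0.r1=2 T1.r0=1
T0.r0=0 T0.r1=2 T1.r0=2
T0.r0=2 T0.r1=2 T1.r0=0
T0.r0=2 T0.r1=2 T1.r0=1
T0.r0=2 T0.r1=2 T1.r0=2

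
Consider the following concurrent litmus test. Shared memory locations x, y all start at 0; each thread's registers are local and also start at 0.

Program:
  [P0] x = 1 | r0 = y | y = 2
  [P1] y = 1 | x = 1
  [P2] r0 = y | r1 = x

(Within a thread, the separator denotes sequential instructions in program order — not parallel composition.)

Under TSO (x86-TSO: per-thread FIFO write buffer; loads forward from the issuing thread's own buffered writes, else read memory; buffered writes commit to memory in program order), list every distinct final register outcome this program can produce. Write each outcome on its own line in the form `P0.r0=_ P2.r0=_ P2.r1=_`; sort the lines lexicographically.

outcome vector order: (P0.r0,P2.r0,P2.r1)
|TSO outcomes| = 10

P0.r0=0 P2.r0=0 P2.r1=0
P0.r0=0 P2.r0=0 P2.r1=1
P0.r0=0 P2.r0=1 P2.r1=0
P0.r0=0 P2.r0=1 P2.r1=1
P0.r0=0 P2.r0=2 P2.r1=1
P0.r0=1 P2.r0=0 P2.r1=0
P0.r0=1 P2.r0=0 P2.r1=1
P0.r0=1 P2.r0=1 P2.r1=0
P0.r0=1 P2.r0=1 P2.r1=1
P0.r0=1 P2.r0=2 P2.r1=1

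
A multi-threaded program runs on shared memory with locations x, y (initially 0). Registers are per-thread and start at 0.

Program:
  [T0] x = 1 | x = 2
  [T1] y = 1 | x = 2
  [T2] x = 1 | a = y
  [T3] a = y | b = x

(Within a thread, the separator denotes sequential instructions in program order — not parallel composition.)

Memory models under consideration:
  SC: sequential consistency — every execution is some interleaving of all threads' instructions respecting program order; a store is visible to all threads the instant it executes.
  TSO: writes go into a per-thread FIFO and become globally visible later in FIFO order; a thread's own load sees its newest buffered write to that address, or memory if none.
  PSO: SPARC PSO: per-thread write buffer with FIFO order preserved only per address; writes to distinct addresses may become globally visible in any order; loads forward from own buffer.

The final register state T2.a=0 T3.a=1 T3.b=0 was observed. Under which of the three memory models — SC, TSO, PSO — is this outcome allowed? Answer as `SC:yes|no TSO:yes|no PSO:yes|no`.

outcome vector order: (T2.a,T3.a,T3.b)
[SC] allowed = {(0,0,0) (0,0,1) (0,0,2) (0,1,1) (0,1,2) (1,0,0) (1,0,1) (1,0,2) (1,1,0) (1,1,1) (1,1,2)}
[TSO] allowed = {(0,0,0) (0,0,1) (0,0,2) (0,1,0) (0,1,1) (0,1,2) (1,0,0) (1,0,1) (1,0,2) (1,1,0) (1,1,1) (1,1,2)}
[PSO] allowed = {(0,0,0) (0,0,1) (0,0,2) (0,1,0) (0,1,1) (0,1,2) (1,0,0) (1,0,1) (1,0,2) (1,1,0) (1,1,1) (1,1,2)}
target (0,1,0) ∈ {TSO,PSO}

SC:no TSO:yes PSO:yes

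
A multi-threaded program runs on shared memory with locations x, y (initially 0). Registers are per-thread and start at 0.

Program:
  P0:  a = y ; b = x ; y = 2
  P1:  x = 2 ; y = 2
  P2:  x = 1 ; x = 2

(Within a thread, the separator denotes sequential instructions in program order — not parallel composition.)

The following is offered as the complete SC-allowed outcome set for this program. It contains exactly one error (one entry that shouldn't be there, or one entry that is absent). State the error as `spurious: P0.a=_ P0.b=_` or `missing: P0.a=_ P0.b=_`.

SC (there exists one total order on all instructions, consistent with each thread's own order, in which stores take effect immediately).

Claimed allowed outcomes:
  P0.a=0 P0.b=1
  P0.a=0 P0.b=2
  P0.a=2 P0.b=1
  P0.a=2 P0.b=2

missing: P0.a=0 P0.b=0

outcome vector order: (P0.a,P0.b)
under SC → 0/0; 0/1; 0/2; 2/1; 2/2
SC∖claimed = {0/0}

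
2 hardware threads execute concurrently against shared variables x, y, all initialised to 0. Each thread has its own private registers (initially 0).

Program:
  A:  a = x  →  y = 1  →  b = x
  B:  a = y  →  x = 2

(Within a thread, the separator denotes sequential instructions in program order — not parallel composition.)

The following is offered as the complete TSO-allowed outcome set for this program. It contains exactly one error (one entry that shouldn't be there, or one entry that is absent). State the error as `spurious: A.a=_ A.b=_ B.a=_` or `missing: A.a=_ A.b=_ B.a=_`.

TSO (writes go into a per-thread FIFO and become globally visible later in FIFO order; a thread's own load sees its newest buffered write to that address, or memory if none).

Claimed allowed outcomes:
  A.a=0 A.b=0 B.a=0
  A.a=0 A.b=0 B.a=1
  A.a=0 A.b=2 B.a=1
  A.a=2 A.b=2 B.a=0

outcome vector order: (A.a,A.b,B.a)
under TSO → 0/0/0, 0/0/1, 0/2/0, 0/2/1, 2/2/0
TSO∖claimed = {0/2/0}

missing: A.a=0 A.b=2 B.a=0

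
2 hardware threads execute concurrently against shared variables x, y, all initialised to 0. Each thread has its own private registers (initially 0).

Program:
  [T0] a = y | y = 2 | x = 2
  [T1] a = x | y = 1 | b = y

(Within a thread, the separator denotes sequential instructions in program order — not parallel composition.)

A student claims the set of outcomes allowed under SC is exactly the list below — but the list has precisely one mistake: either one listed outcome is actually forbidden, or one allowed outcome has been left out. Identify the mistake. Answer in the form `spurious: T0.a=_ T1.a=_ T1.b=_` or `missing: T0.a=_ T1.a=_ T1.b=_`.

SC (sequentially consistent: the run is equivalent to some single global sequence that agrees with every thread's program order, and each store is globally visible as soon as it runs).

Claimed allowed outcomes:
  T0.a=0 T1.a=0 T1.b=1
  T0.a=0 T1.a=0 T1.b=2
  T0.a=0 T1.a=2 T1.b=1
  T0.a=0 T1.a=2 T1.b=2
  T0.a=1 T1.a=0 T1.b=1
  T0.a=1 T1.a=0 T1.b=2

spurious: T0.a=0 T1.a=2 T1.b=2

outcome vector order: (T0.a,T1.a,T1.b)
SC (5): 0/0/1; 0/0/2; 0/2/1; 1/0/1; 1/0/2
claimed∖SC = {0/2/2}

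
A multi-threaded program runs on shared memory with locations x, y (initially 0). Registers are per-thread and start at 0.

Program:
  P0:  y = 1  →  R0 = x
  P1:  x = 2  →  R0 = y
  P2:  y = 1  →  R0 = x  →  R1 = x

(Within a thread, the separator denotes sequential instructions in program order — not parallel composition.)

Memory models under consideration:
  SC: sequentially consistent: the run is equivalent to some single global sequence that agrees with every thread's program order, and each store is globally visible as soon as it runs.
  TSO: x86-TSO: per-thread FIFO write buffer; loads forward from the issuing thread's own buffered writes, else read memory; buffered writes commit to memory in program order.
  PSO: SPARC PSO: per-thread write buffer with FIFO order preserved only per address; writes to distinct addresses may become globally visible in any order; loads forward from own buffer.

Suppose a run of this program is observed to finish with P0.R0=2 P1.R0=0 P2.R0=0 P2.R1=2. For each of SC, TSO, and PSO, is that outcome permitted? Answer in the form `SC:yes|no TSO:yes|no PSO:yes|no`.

outcome vector order: (P0.R0,P1.R0,P2.R0,P2.R1)
under SC → 0/1/0/0; 0/1/0/2; 0/1/2/2; 2/0/2/2; 2/1/0/0; 2/1/0/2; 2/1/2/2
under TSO → 0/0/0/0; 0/0/0/2; 0/0/2/2; 0/1/0/0; 0/1/0/2; 0/1/2/2; 2/0/0/0; 2/0/0/2; 2/0/2/2; 2/1/0/0; 2/1/0/2; 2/1/2/2
under PSO → 0/0/0/0; 0/0/0/2; 0/0/2/2; 0/1/0/0; 0/1/0/2; 0/1/2/2; 2/0/0/0; 2/0/0/2; 2/0/2/2; 2/1/0/0; 2/1/0/2; 2/1/2/2
target 2/0/0/2 ∈ {TSO,PSO}

SC:no TSO:yes PSO:yes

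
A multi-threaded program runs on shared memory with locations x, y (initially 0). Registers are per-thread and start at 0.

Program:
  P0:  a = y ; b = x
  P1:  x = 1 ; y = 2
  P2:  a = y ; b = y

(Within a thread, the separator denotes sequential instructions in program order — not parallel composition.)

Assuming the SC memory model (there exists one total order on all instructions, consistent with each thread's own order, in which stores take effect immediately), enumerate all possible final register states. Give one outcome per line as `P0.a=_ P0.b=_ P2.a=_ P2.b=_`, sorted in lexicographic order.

P0.a=0 P0.b=0 P2.a=0 P2.b=0
P0.a=0 P0.b=0 P2.a=0 P2.b=2
P0.a=0 P0.b=0 P2.a=2 P2.b=2
P0.a=0 P0.b=1 P2.a=0 P2.b=0
P0.a=0 P0.b=1 P2.a=0 P2.b=2
P0.a=0 P0.b=1 P2.a=2 P2.b=2
P0.a=2 P0.b=1 P2.a=0 P2.b=0
P0.a=2 P0.b=1 P2.a=0 P2.b=2
P0.a=2 P0.b=1 P2.a=2 P2.b=2

outcome vector order: (P0.a,P0.b,P2.a,P2.b)
|SC outcomes| = 9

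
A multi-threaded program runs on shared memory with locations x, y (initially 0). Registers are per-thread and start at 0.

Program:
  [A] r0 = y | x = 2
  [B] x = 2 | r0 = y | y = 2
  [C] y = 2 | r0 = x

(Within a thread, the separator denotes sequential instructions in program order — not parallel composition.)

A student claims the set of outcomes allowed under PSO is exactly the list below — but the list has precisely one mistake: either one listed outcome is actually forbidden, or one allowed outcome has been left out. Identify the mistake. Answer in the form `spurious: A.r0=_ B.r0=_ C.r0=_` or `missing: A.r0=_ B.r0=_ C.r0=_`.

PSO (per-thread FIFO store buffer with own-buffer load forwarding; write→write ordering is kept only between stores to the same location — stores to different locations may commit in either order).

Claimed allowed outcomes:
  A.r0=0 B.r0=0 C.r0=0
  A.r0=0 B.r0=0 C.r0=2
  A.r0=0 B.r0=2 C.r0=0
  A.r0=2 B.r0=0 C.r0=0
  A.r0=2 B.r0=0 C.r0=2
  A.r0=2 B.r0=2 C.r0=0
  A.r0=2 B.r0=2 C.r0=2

outcome vector order: (A.r0,B.r0,C.r0)
[PSO] allowed = {<0 0 0>; <0 0 2>; <0 2 0>; <0 2 2>; <2 0 0>; <2 0 2>; <2 2 0>; <2 2 2>}
PSO∖claimed = {<0 2 2>}

missing: A.r0=0 B.r0=2 C.r0=2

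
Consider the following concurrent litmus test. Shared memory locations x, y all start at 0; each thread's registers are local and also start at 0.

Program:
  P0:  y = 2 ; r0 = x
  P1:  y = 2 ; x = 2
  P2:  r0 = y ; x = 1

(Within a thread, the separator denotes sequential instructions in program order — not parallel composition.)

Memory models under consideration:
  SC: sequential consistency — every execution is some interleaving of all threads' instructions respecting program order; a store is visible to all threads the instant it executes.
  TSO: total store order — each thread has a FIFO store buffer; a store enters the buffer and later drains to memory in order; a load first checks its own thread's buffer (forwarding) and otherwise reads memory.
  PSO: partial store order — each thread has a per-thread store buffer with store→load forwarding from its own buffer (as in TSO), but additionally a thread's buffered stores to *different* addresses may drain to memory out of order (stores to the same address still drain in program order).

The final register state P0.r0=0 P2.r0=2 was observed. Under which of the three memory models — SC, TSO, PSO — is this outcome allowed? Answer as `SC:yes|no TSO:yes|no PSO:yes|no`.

outcome vector order: (P0.r0,P2.r0)
SC: 6 outcomes — {(0,0); (0,2); (1,0); (1,2); (2,0); (2,2)}
TSO: 6 outcomes — {(0,0); (0,2); (1,0); (1,2); (2,0); (2,2)}
PSO: 6 outcomes — {(0,0); (0,2); (1,0); (1,2); (2,0); (2,2)}
target (0,2) ∈ {SC,TSO,PSO}

SC:yes TSO:yes PSO:yes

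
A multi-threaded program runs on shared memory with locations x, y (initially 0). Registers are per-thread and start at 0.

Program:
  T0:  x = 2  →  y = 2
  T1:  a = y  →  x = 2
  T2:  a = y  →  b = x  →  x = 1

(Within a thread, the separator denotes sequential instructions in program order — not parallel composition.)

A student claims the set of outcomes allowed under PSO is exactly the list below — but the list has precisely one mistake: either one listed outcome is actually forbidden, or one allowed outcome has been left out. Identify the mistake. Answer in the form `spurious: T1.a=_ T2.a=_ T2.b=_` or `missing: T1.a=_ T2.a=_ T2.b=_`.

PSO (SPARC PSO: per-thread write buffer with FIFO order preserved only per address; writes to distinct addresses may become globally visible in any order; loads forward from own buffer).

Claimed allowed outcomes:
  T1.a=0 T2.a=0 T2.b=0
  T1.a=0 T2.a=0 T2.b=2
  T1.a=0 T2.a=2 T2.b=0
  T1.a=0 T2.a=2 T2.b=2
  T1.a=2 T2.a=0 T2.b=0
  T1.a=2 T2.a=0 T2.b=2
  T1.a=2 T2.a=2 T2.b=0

outcome vector order: (T1.a,T2.a,T2.b)
PSO (8): 000; 002; 020; 022; 200; 202; 220; 222
PSO∖claimed = {222}

missing: T1.a=2 T2.a=2 T2.b=2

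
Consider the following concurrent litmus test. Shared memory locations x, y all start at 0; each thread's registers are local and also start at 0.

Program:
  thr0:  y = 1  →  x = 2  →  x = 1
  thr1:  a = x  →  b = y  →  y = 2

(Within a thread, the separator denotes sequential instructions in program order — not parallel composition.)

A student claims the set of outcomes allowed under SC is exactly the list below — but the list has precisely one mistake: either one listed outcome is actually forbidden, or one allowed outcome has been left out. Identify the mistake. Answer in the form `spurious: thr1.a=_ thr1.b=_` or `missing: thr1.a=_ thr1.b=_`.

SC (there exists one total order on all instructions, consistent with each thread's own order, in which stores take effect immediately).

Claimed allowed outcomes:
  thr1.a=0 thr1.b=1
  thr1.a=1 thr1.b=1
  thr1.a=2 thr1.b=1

missing: thr1.a=0 thr1.b=0

outcome vector order: (thr1.a,thr1.b)
SC (4): 0/0; 0/1; 1/1; 2/1
SC∖claimed = {0/0}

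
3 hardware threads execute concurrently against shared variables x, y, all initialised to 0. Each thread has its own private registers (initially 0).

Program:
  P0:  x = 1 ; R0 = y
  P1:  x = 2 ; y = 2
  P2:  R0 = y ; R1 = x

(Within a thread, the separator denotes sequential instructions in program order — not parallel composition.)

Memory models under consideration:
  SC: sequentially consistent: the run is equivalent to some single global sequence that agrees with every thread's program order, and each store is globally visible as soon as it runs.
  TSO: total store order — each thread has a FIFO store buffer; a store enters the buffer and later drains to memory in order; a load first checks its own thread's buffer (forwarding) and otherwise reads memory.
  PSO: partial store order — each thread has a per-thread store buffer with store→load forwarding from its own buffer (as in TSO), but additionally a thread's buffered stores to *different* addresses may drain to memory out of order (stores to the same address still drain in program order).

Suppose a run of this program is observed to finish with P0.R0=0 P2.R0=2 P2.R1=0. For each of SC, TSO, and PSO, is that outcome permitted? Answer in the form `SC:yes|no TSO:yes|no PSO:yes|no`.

outcome vector order: (P0.R0,P2.R0,P2.R1)
[SC] allowed = {000 001 002 021 022 200 201 202 221 222}
[TSO] allowed = {000 001 002 021 022 200 201 202 221 222}
[PSO] allowed = {000 001 002 020 021 022 200 201 202 220 221 222}
target 020 ∈ {PSO}

SC:no TSO:no PSO:yes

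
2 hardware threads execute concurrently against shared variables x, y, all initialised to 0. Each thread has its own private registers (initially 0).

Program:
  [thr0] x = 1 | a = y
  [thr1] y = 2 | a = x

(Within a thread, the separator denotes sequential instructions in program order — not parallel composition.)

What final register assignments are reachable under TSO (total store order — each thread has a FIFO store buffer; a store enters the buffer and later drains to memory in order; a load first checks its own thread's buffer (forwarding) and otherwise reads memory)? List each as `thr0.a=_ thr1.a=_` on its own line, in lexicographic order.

outcome vector order: (thr0.a,thr1.a)
|TSO outcomes| = 4

thr0.a=0 thr1.a=0
thr0.a=0 thr1.a=1
thr0.a=2 thr1.a=0
thr0.a=2 thr1.a=1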